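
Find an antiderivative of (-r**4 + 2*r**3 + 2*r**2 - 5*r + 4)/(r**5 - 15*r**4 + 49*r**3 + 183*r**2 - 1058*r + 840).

-412*log(r - 7)/33 + 409*log(r - 6)/25 - 173*log(r - 5)/36 - log(r - 1)/300 - 164*log(r + 4)/2475 + C

Factor the denominator: (r - 7)*(r - 6)*(r - 5)*(r - 1)*(r + 4).
Partial-fraction decomposition: -164/(2475*(r + 4)) - 1/(300*(r - 1)) - 173/(36*(r - 5)) + 409/(25*(r - 6)) - 412/(33*(r - 7)).
Integrate each term: A/(r−a) contributes A·log|r−a|.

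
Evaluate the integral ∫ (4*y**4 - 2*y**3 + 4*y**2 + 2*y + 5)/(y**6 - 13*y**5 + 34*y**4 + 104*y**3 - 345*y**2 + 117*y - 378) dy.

9133*log(y - 7)/2000 - 4913*log(y - 6)/999 + 317*log(y - 3)/720 - 413*log(y + 3)/5400 - 229*log(y**2 + 1)/37000 - 153*atan(y)/18500 + C

Factor the denominator: (y - 7)*(y - 6)*(y - 3)*(y + 3)*(y**2 + 1).
Partial-fraction decomposition: -(229*y + 153)/(18500*(y**2 + 1)) - 413/(5400*(y + 3)) + 317/(720*(y - 3)) - 4913/(999*(y - 6)) + 9133/(2000*(y - 7)).
Integrate each term; A/(y−a) gives A·log|y−a|; the (By+D)/(y²+p²) term gives a log and an atan.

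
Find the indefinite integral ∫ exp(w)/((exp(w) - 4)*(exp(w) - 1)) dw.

Let u = e^w, du = e^w dw.
The integral becomes ∫ du/((u-4)(u-1)); decompose into partial fractions.

log(exp(w) - 4)/3 - log(exp(w) - 1)/3 + C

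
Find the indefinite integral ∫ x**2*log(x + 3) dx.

x**3*log(x + 3)/3 - x**3/9 + x**2/2 - 3*x + 9*log(x + 3) + C

Use integration by parts with u = log(x + 3), dv = x**2 dx.
Then du = 1/(x + 3) dx and v = x**3/3.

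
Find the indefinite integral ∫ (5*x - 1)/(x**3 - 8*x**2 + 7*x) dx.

-log(x)/7 + 17*log(x - 7)/21 - 2*log(x - 1)/3 + C

Factor the denominator: x*(x - 7)*(x - 1).
Partial-fraction decomposition: -2/(3*(x - 1)) + 17/(21*(x - 7)) - 1/(7*x).
Integrate each term: A/(x−a) contributes A·log|x−a|.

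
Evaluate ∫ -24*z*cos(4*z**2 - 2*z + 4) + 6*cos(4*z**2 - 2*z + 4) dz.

Let u = 4*z**2 - 2*z + 4, so du = (8*z - 2) dz.
Rewriting, the integral becomes -3·∫ cos(u) du = -3·sin(u).
Substituting back, u = 4*z**2 - 2*z + 4.

-3*sin(4*z**2 - 2*z + 4) + C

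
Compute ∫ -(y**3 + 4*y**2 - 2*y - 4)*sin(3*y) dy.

Use integration by parts with u = y**3 + 4*y**2 - 2*y - 4, dv = -sin(3*y) dy, so v = cos(3*y)/3.
Apply parts 3 times (tabular method): alternate signs, differentiate u down to 0, integrate dv up.

y**3*cos(3*y)/3 - y**2*sin(3*y)/3 + 4*y**2*cos(3*y)/3 - 8*y*sin(3*y)/9 - 8*y*cos(3*y)/9 + 8*sin(3*y)/27 - 44*cos(3*y)/27 + C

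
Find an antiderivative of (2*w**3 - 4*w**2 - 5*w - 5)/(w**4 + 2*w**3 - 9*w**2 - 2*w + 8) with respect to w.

Factor the denominator: (w - 2)*(w - 1)*(w + 1)*(w + 4).
Partial-fraction decomposition: 59/(30*(w + 4)) - 1/(3*(w + 1)) + 6/(5*(w - 1)) - 5/(6*(w - 2)).
Integrate each term: A/(w−a) contributes A·log|w−a|.

-5*log(w - 2)/6 + 6*log(w - 1)/5 - log(w + 1)/3 + 59*log(w + 4)/30 + C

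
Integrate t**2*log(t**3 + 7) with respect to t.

t**3*log(t**3 + 7)/3 - t**3/3 + 7*log(t**3 + 7)/3 + C

Let u = t**3 + 7, so du = (3*t**2) dt.
The integral becomes (1/3)·∫ log(u) du; integrate by parts with u′=log(u), dv′=du.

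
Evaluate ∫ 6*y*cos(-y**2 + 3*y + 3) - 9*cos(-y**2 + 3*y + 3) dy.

-3*sin(-y**2 + 3*y + 3) + C

Let u = y**2 - 3*y - 3, so du = (2*y - 3) dy.
Rewriting, the integral becomes 3·∫ cos(u) du = 3·sin(u).
Substituting back, u = y**2 - 3*y - 3.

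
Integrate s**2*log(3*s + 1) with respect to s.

Use integration by parts with u = log(3*s + 1), dv = s**2 ds.
Then du = 3/(3*s + 1) ds and v = s**3/3.

s**3*log(3*s + 1)/3 - s**3/9 + s**2/18 - s/27 + log(3*s + 1)/81 + C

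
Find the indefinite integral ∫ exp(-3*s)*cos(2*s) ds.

Let I denote the integral. Integrate by parts with u = cos(2*s), dv = exp(-3*s) ds, so v = -exp(-3*s)/3: I = -exp(-3*s)*cos(2*s)/3 − (2/3)·∫ exp(-3*s)*sin(2*s) ds.
Apply parts again with u = sin(2*s), dv = exp(-3*s) ds: ∫ exp(-3*s)*sin(2*s) ds = -exp(-3*s)*sin(2*s)/3 + (2/3)·I. Substituting back brings back I: I = 2*exp(-3*s)*sin(2*s)/9 - exp(-3*s)*cos(2*s)/3 − (4/9)·I.
Solving for I: (1 + 4/9)·I equals the remaining terms, so I = (9/13)·(2*exp(-3*s)*sin(2*s)/9 - exp(-3*s)*cos(2*s)/3).

2*exp(-3*s)*sin(2*s)/13 - 3*exp(-3*s)*cos(2*s)/13 + C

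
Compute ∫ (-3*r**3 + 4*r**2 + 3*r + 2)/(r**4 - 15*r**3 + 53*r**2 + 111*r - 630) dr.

Factor the denominator: (r - 7)*(r - 6)*(r - 5)*(r + 3).
Partial-fraction decomposition: -11/(72*(r + 3)) - 129/(8*(r - 5)) + 484/(9*(r - 6)) - 81/(2*(r - 7)).
Integrate each term: A/(r−a) contributes A·log|r−a|.

-81*log(r - 7)/2 + 484*log(r - 6)/9 - 129*log(r - 5)/8 - 11*log(r + 3)/72 + C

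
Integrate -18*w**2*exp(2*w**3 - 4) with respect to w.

-3*exp(2*w**3 - 4) + C

Let u = 2*w**3 - 4, so du = (6*w**2) dw.
Rewriting, the integral becomes -3·∫ e^u du = -3·e^u.
Substituting back, u = 2*w**3 - 4.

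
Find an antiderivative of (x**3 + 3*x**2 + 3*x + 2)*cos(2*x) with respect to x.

Use integration by parts with u = x**3 + 3*x**2 + 3*x + 2, dv = cos(2*x) dx, so v = sin(2*x)/2.
Apply parts 3 times (tabular method): alternate signs, differentiate u down to 0, integrate dv up.

x**3*sin(2*x)/2 + 3*x**2*sin(2*x)/2 + 3*x**2*cos(2*x)/4 + 3*x*sin(2*x)/4 + 3*x*cos(2*x)/2 + sin(2*x)/4 + 3*cos(2*x)/8 + C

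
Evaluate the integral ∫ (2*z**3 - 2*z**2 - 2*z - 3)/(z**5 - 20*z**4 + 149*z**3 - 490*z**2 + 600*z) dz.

-log(z)/200 + 115*log(z - 6)/4 - 453*log(z - 5)/25 - 85*log(z - 4)/8 + 187/(5*z - 25) + C

Factor the denominator: z*(z - 6)*(z - 5)**2*(z - 4).
Partial-fraction decomposition: -85/(8*(z - 4)) - 453/(25*(z - 5)) - 187/(5*(z - 5)**2) + 115/(4*(z - 6)) - 1/(200*z).
Integrate each term; A/(z−a) gives A·log|z−a|; A/(z−a)² gives −A/(z−a).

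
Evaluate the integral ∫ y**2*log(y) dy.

y**3*log(y)/3 - y**3/9 + C

Use integration by parts with u = log(y), dv = y**2 dy.
Then du = 1/y dy and v = y**3/3.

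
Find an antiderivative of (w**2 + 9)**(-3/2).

w/(9*sqrt(w**2 + 9)) + C

Substitute w = 3·tan(θ), so dw = 3·sec(θ)^2 dθ and the radical becomes sqrt(w**2 + 9) = 3·sec(θ) by the Pythagorean identity.
Integrate the resulting trig expression in θ, then back-substitute tan(θ) = w/3, sec(θ) = sqrt(w**2 + 9)/3 (absorbing any constant into C).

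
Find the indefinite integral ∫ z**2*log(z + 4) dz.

z**3*log(z + 4)/3 - z**3/9 + 2*z**2/3 - 16*z/3 + 64*log(z + 4)/3 + C

Use integration by parts with u = log(z + 4), dv = z**2 dz.
Then du = 1/(z + 4) dz and v = z**3/3.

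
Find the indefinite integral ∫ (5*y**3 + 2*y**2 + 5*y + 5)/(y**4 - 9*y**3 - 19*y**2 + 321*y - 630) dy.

1853*log(y - 7)/104 - 705*log(y - 5)/44 + 173*log(y - 3)/72 + 1033*log(y + 6)/1287 + C

Factor the denominator: (y - 7)*(y - 5)*(y - 3)*(y + 6).
Partial-fraction decomposition: 1033/(1287*(y + 6)) + 173/(72*(y - 3)) - 705/(44*(y - 5)) + 1853/(104*(y - 7)).
Integrate each term: A/(y−a) contributes A·log|y−a|.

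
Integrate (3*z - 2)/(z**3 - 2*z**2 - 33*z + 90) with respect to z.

Factor the denominator: (z - 5)*(z - 3)*(z + 6).
Partial-fraction decomposition: -20/(99*(z + 6)) - 7/(18*(z - 3)) + 13/(22*(z - 5)).
Integrate each term: A/(z−a) contributes A·log|z−a|.

13*log(z - 5)/22 - 7*log(z - 3)/18 - 20*log(z + 6)/99 + C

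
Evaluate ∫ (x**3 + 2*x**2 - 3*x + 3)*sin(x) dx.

Use integration by parts with u = x**3 + 2*x**2 - 3*x + 3, dv = sin(x) dx, so v = -cos(x).
Apply parts 3 times (tabular method): alternate signs, differentiate u down to 0, integrate dv up.

-x**3*cos(x) + 3*x**2*sin(x) - 2*x**2*cos(x) + 4*x*sin(x) + 9*x*cos(x) - 9*sin(x) + cos(x) + C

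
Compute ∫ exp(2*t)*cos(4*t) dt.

Let I denote the integral. Integrate by parts with u = cos(4*t), dv = exp(2*t) dt, so v = exp(2*t)/2: I = exp(2*t)*cos(4*t)/2 + 2·∫ exp(2*t)*sin(4*t) dt.
Apply parts again with u = sin(4*t), dv = exp(2*t) dt: ∫ exp(2*t)*sin(4*t) dt = exp(2*t)*sin(4*t)/2 − 2·I. Substituting back brings back I: I = exp(2*t)*sin(4*t) + exp(2*t)*cos(4*t)/2 − 4·I.
Solving for I: (1 + 4)·I equals the remaining terms, so I = (1/5)·(exp(2*t)*sin(4*t) + exp(2*t)*cos(4*t)/2).

exp(2*t)*sin(4*t)/5 + exp(2*t)*cos(4*t)/10 + C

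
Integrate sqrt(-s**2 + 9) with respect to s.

s*sqrt(-s**2 + 9)/2 + 9*asin(s/3)/2 + C

Substitute s = 3·sin(θ), so ds = 3·cos(θ) dθ and the radical becomes sqrt(-s**2 + 9) = 3·cos(θ) by the Pythagorean identity.
Integrate the resulting trig expression in θ, then back-substitute θ = asin(s/3), sin(θ) = s/3, cos(θ) = sqrt(-s**2 + 9)/3 (absorbing any constant into C).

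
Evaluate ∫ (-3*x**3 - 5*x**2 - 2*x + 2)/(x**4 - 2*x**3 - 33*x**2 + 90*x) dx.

Factor the denominator: x*(x - 5)*(x - 3)*(x + 6).
Partial-fraction decomposition: -241/(297*(x + 6)) + 65/(27*(x - 3)) - 254/(55*(x - 5)) + 1/(45*x).
Integrate each term: A/(x−a) contributes A·log|x−a|.

log(x)/45 - 254*log(x - 5)/55 + 65*log(x - 3)/27 - 241*log(x + 6)/297 + C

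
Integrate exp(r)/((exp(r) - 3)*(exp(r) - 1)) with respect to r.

log(exp(r) - 3)/2 - log(exp(r) - 1)/2 + C

Let u = e^r, du = e^r dr.
The integral becomes ∫ du/((u-1)(u-3)); decompose into partial fractions.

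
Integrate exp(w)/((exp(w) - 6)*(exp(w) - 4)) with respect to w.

log(exp(w) - 6)/2 - log(exp(w) - 4)/2 + C

Let u = e^w, du = e^w dw.
The integral becomes ∫ du/((u-6)(u-4)); decompose into partial fractions.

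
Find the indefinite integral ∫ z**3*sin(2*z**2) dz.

Let u = z², du = 2z dz; rewrite as (1/2)∫ u^1·sin(2u) du.
Now integrate by parts 1 time.

-z**2*cos(2*z**2)/4 + sin(2*z**2)/8 + C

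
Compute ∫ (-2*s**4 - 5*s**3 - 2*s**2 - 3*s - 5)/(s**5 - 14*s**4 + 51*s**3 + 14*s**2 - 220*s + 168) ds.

Factor the denominator: (s - 7)*(s - 6)*(s - 2)*(s - 1)*(s + 2).
Partial-fraction decomposition: 1/(864*(s + 2)) + 17/(90*(s - 1)) - 91/(80*(s - 2)) + 3767/(160*(s - 6)) - 6641/(270*(s - 7)).
Integrate each term: A/(s−a) contributes A·log|s−a|.

-6641*log(s - 7)/270 + 3767*log(s - 6)/160 - 91*log(s - 2)/80 + 17*log(s - 1)/90 + log(s + 2)/864 + C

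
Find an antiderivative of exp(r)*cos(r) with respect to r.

exp(r)*sin(r)/2 + exp(r)*cos(r)/2 + C

Let I denote the integral. Integrate by parts with u = cos(r), dv = exp(r) dr, so v = exp(r): I = exp(r)*cos(r) + ∫ exp(r)*sin(r) dr.
Apply parts again with u = sin(r), dv = exp(r) dr: ∫ exp(r)*sin(r) dr = exp(r)*sin(r) − I. Substituting back brings back I: I = exp(r)*sin(r) + exp(r)*cos(r) − I.
Solving for I: (1 + 1)·I equals the remaining terms, so I = (1/2)·(exp(r)*sin(r) + exp(r)*cos(r)).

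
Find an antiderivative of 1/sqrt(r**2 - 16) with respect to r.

Substitute r = 4·sec(θ), so dr = 4·sec(θ)*tan(θ) dθ and the radical becomes sqrt(r**2 - 16) = 4·tan(θ) by the Pythagorean identity.
Integrate the resulting trig expression in θ, then back-substitute sec(θ) = r/4, tan(θ) = sqrt(r**2 - 16)/4 (absorbing any constant into C).

log(r + sqrt(r**2 - 16)) + C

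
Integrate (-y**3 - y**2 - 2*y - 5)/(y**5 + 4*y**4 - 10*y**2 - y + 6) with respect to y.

Factor the denominator: (y - 1)**2*(y + 1)*(y + 2)*(y + 3).
Partial-fraction decomposition: 19/(32*(y + 3)) - 1/(3*(y + 2)) - 3/(8*(y + 1)) + 11/(96*(y - 1)) - 3/(8*(y - 1)**2).
Integrate each term; A/(y−a) gives A·log|y−a|; A/(y−a)² gives −A/(y−a).

11*log(y - 1)/96 - 3*log(y + 1)/8 - log(y + 2)/3 + 19*log(y + 3)/32 + 3/(8*y - 8) + C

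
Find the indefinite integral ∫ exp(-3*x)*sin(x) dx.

Let I denote the integral. Integrate by parts with u = sin(x), dv = exp(-3*x) dx, so v = -exp(-3*x)/3: I = -exp(-3*x)*sin(x)/3 + (1/3)·∫ exp(-3*x)*cos(x) dx.
Apply parts again with u = cos(x), dv = exp(-3*x) dx: ∫ exp(-3*x)*cos(x) dx = -exp(-3*x)*cos(x)/3 − (1/3)·I. Substituting back brings back I: I = -exp(-3*x)*sin(x)/3 - exp(-3*x)*cos(x)/9 − (1/9)·I.
Solving for I: (1 + 1/9)·I equals the remaining terms, so I = (9/10)·(-exp(-3*x)*sin(x)/3 - exp(-3*x)*cos(x)/9).

-3*exp(-3*x)*sin(x)/10 - exp(-3*x)*cos(x)/10 + C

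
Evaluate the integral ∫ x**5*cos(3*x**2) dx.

x**4*sin(3*x**2)/6 + x**2*cos(3*x**2)/9 - sin(3*x**2)/27 + C

Let u = x², du = 2x dx; rewrite as (1/2)∫ u^2·cos(3u) du.
Now integrate by parts 2 times.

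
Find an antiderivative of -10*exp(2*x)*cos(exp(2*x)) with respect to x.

-5*sin(exp(2*x)) + C

Let u = exp(2*x), so du = (2*exp(2*x)) dx.
Rewriting, the integral becomes -5·∫ cos(u) du = -5·sin(u).
Substituting back, u = exp(2*x).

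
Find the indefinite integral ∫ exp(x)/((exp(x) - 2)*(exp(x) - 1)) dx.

log(exp(x) - 2) - log(exp(x) - 1) + C

Let u = e^x, du = e^x dx.
The integral becomes ∫ du/((u-1)(u-2)); decompose into partial fractions.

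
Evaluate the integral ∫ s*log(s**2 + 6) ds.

Let u = s**2 + 6, so du = (2*s) ds.
The integral becomes (1/2)·∫ log(u) du; integrate by parts with u′=log(u), dv′=du.

s**2*log(s**2 + 6)/2 - s**2/2 + 3*log(s**2 + 6) + C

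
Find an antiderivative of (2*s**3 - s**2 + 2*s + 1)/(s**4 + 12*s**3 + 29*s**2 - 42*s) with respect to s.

-log(s)/42 + log(s - 1)/14 - 479*log(s + 6)/42 + 187*log(s + 7)/14 + C

Factor the denominator: s*(s - 1)*(s + 6)*(s + 7).
Partial-fraction decomposition: 187/(14*(s + 7)) - 479/(42*(s + 6)) + 1/(14*(s - 1)) - 1/(42*s).
Integrate each term: A/(s−a) contributes A·log|s−a|.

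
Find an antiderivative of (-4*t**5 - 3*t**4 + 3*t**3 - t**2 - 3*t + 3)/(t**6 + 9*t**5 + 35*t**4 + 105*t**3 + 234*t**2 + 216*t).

log(t)/72 - 61*log(t + 2)/52 + 217*log(t + 3)/18 - 627*log(t + 4)/40 + 911*log(t**2 + 9)/2340 + 1607*atan(t/3)/1170 + C

Factor the denominator: t*(t + 2)*(t + 3)*(t + 4)*(t**2 + 9).
Partial-fraction decomposition: (911*t + 4821)/(1170*(t**2 + 9)) - 627/(40*(t + 4)) + 217/(18*(t + 3)) - 61/(52*(t + 2)) + 1/(72*t).
Integrate each term; A/(t−a) gives A·log|t−a|; the (Bt+D)/(t²+p²) term gives a log and an atan.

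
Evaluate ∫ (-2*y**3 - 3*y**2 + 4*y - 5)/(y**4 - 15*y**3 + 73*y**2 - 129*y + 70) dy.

Factor the denominator: (y - 7)*(y - 5)*(y - 2)*(y - 1).
Partial-fraction decomposition: 1/(4*(y - 1)) - 5/(3*(y - 2)) + 155/(12*(y - 5)) - 27/(2*(y - 7)).
Integrate each term: A/(y−a) contributes A·log|y−a|.

-27*log(y - 7)/2 + 155*log(y - 5)/12 - 5*log(y - 2)/3 + log(y - 1)/4 + C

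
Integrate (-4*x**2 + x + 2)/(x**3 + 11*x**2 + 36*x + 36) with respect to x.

Factor the denominator: (x + 2)*(x + 3)*(x + 6).
Partial-fraction decomposition: -37/(3*(x + 6)) + 37/(3*(x + 3)) - 4/(x + 2).
Integrate each term: A/(x−a) contributes A·log|x−a|.

-4*log(x + 2) + 37*log(x + 3)/3 - 37*log(x + 6)/3 + C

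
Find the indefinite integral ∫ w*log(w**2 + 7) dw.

w**2*log(w**2 + 7)/2 - w**2/2 + 7*log(w**2 + 7)/2 + C

Let u = w**2 + 7, so du = (2*w) dw.
The integral becomes (1/2)·∫ log(u) du; integrate by parts with u′=log(u), dv′=du.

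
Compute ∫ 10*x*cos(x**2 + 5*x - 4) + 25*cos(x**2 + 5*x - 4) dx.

Let u = x**2 + 5*x - 4, so du = (2*x + 5) dx.
Rewriting, the integral becomes 5·∫ cos(u) du = 5·sin(u).
Substituting back, u = x**2 + 5*x - 4.

5*sin(x**2 + 5*x - 4) + C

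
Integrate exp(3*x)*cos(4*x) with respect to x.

4*exp(3*x)*sin(4*x)/25 + 3*exp(3*x)*cos(4*x)/25 + C

Let I denote the integral. Integrate by parts with u = cos(4*x), dv = exp(3*x) dx, so v = exp(3*x)/3: I = exp(3*x)*cos(4*x)/3 + (4/3)·∫ exp(3*x)*sin(4*x) dx.
Apply parts again with u = sin(4*x), dv = exp(3*x) dx: ∫ exp(3*x)*sin(4*x) dx = exp(3*x)*sin(4*x)/3 − (4/3)·I. Substituting back brings back I: I = 4*exp(3*x)*sin(4*x)/9 + exp(3*x)*cos(4*x)/3 − (16/9)·I.
Solving for I: (1 + 16/9)·I equals the remaining terms, so I = (9/25)·(4*exp(3*x)*sin(4*x)/9 + exp(3*x)*cos(4*x)/3).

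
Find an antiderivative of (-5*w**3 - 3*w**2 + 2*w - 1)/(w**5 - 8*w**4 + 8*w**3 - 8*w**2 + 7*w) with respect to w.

Factor the denominator: w*(w - 7)*(w - 1)*(w**2 + 1).
Partial-fraction decomposition: (22*w + 29)/(50*(w**2 + 1)) + 7/(12*(w - 1)) - 1849/(2100*(w - 7)) - 1/(7*w).
Integrate each term; A/(w−a) gives A·log|w−a|; the (Bw+D)/(w²+p²) term gives a log and an atan.

-log(w)/7 - 1849*log(w - 7)/2100 + 7*log(w - 1)/12 + 11*log(w**2 + 1)/50 + 29*atan(w)/50 + C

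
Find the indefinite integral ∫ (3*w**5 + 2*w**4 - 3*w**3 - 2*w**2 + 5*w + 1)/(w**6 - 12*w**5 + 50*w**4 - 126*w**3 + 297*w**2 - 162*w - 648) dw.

Factor the denominator: (w - 6)*(w - 4)*(w - 3)*(w + 1)*(w**2 + 9).
Partial-fraction decomposition: -(1281*w - 1751)/(2250*(w**2 + 9)) + 1/(350*(w + 1)) + 101/(27*(w - 3)) - 3381/(250*(w - 4)) + 25231/(1890*(w - 6)).
Integrate each term; A/(w−a) gives A·log|w−a|; the (Bw+D)/(w²+p²) term gives a log and an atan.

25231*log(w - 6)/1890 - 3381*log(w - 4)/250 + 101*log(w - 3)/27 + log(w + 1)/350 - 427*log(w**2 + 9)/1500 + 1751*atan(w/3)/6750 + C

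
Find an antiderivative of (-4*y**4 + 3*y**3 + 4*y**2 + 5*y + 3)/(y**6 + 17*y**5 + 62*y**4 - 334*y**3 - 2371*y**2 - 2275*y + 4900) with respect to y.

Factor the denominator: (y - 5)*(y - 1)*(y + 4)*(y + 5)*(y + 7)**2.
Partial-fraction decomposition: -120653/(13824*(y + 7)) - 10469/(576*(y + 7)**2) + 2797/(240*(y + 5)) - 1169/(405*(y + 4)) - 11/(7680*(y - 1)) - 1997/(51840*(y - 5)).
Integrate each term; A/(y−a) gives A·log|y−a|; A/(y−a)² gives −A/(y−a).

-1997*log(y - 5)/51840 - 11*log(y - 1)/7680 - 1169*log(y + 4)/405 + 2797*log(y + 5)/240 - 120653*log(y + 7)/13824 + 10469/(576*y + 4032) + C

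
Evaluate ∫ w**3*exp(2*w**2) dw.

Let u = w², du = 2w dw; rewrite as (1/2)∫ u^1·exp(2u) du.
Now integrate by parts 1 time.

(2*w**2 - 1)*exp(2*w**2)/8 + C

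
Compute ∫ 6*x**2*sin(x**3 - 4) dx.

Let u = x**3 - 4, so du = (3*x**2) dx.
Rewriting, the integral becomes 2·∫ sin(u) du = 2·-cos(u).
Substituting back, u = x**3 - 4.

-2*cos(x**3 - 4) + C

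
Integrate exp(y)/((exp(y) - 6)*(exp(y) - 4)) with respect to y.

log(exp(y) - 6)/2 - log(exp(y) - 4)/2 + C

Let u = e^y, du = e^y dy.
The integral becomes ∫ du/((u-4)(u-6)); decompose into partial fractions.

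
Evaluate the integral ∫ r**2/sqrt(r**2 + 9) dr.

r*sqrt(r**2 + 9)/2 - 9*log(r + sqrt(r**2 + 9))/2 + C

Substitute r = 3·tan(θ), so dr = 3·sec(θ)^2 dθ and the radical becomes sqrt(r**2 + 9) = 3·sec(θ) by the Pythagorean identity.
Integrate the resulting trig expression in θ, then back-substitute tan(θ) = r/3, sec(θ) = sqrt(r**2 + 9)/3 (absorbing any constant into C).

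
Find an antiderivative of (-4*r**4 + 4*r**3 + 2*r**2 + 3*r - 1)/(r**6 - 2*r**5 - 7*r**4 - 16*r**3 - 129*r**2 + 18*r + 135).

Factor the denominator: (r - 5)*(r - 1)*(r + 1)*(r + 3)*(r**2 + 9).
Partial-fraction decomposition: -(53*r + 4413)/(3060*(r**2 + 9)) + 53/(144*(r + 3)) - 1/(24*(r + 1)) - 1/(80*(r - 1)) - 121/(408*(r - 5)).
Integrate each term; A/(r−a) gives A·log|r−a|; the (Br+D)/(r²+p²) term gives a log and an atan.

-121*log(r - 5)/408 - log(r - 1)/80 - log(r + 1)/24 + 53*log(r + 3)/144 - 53*log(r**2 + 9)/6120 - 1471*atan(r/3)/3060 + C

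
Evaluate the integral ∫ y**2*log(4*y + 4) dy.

y**3*log(4*y + 4)/3 - y**3/9 + y**2/6 - y/3 + log(y + 1)/3 + C

Use integration by parts with u = log(4*y + 4), dv = y**2 dy.
Then du = 4/(4*y + 4) dy and v = y**3/3.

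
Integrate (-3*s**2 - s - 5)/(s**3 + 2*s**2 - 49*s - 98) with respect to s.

Factor the denominator: (s - 7)*(s + 2)*(s + 7).
Partial-fraction decomposition: -29/(14*(s + 7)) + 1/(3*(s + 2)) - 53/(42*(s - 7)).
Integrate each term: A/(s−a) contributes A·log|s−a|.

-53*log(s - 7)/42 + log(s + 2)/3 - 29*log(s + 7)/14 + C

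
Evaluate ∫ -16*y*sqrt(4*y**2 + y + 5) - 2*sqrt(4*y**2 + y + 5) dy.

-4*(4*y**2 + y + 5)**(3/2)/3 + C

Let u = 4*y**2 + y + 5, so du = (8*y + 1) dy.
Rewriting, the integral becomes -2·∫ √u du = -2·(2/3)u^(3/2).
Substituting back, u = 4*y**2 + y + 5.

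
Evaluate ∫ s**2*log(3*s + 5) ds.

s**3*log(3*s + 5)/3 - s**3/9 + 5*s**2/18 - 25*s/27 + 125*log(3*s + 5)/81 + C

Use integration by parts with u = log(3*s + 5), dv = s**2 ds.
Then du = 3/(3*s + 5) ds and v = s**3/3.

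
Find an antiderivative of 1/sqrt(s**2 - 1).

log(s + sqrt(s**2 - 1)) + C

Substitute s = sec(θ), so ds = sec(θ)*tan(θ) dθ and the radical becomes sqrt(s**2 - 1) = tan(θ) by the Pythagorean identity.
Integrate the resulting trig expression in θ, then back-substitute sec(θ) = s, tan(θ) = sqrt(s**2 - 1) (absorbing any constant into C).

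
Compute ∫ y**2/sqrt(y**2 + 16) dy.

Substitute y = 4·tan(θ), so dy = 4·sec(θ)^2 dθ and the radical becomes sqrt(y**2 + 16) = 4·sec(θ) by the Pythagorean identity.
Integrate the resulting trig expression in θ, then back-substitute tan(θ) = y/4, sec(θ) = sqrt(y**2 + 16)/4 (absorbing any constant into C).

y*sqrt(y**2 + 16)/2 - 8*log(y + sqrt(y**2 + 16)) + C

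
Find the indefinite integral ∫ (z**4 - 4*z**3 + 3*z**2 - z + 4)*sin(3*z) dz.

-z**4*cos(3*z)/3 + 4*z**3*sin(3*z)/9 + 4*z**3*cos(3*z)/3 - 4*z**2*sin(3*z)/3 - 5*z**2*cos(3*z)/9 + 10*z*sin(3*z)/27 - 5*z*cos(3*z)/9 + 5*sin(3*z)/27 - 98*cos(3*z)/81 + C

Use integration by parts with u = z**4 - 4*z**3 + 3*z**2 - z + 4, dv = sin(3*z) dz, so v = -cos(3*z)/3.
Apply parts 4 times (tabular method): alternate signs, differentiate u down to 0, integrate dv up.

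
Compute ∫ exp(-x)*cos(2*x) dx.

2*exp(-x)*sin(2*x)/5 - exp(-x)*cos(2*x)/5 + C

Let I denote the integral. Integrate by parts with u = cos(2*x), dv = exp(-x) dx, so v = -exp(-x): I = -exp(-x)*cos(2*x) − 2·∫ exp(-x)*sin(2*x) dx.
Apply parts again with u = sin(2*x), dv = exp(-x) dx: ∫ exp(-x)*sin(2*x) dx = -exp(-x)*sin(2*x) + 2·I. Substituting back brings back I: I = 2*exp(-x)*sin(2*x) - exp(-x)*cos(2*x) − 4·I.
Solving for I: (1 + 4)·I equals the remaining terms, so I = (1/5)·(2*exp(-x)*sin(2*x) - exp(-x)*cos(2*x)).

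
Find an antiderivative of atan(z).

z*atan(z) - log(z**2 + 1)/2 + C

Use integration by parts with u = arctan(z), dv = dz.
Then du = 1/(z**2 + 1) dz.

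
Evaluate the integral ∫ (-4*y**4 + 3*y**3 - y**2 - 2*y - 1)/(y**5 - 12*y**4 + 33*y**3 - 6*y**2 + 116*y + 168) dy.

Factor the denominator: (y - 7)*(y - 6)*(y + 1)*(y**2 + 4).
Partial-fraction decomposition: (y - 26)/(40*(y**2 + 4)) - 1/(40*(y + 1)) + 131/(8*(y - 6)) - 163/(8*(y - 7)).
Integrate each term; A/(y−a) gives A·log|y−a|; the (By+D)/(y²+p²) term gives a log and an atan.

-163*log(y - 7)/8 + 131*log(y - 6)/8 - log(y + 1)/40 + log(y**2 + 4)/80 - 13*atan(y/2)/40 + C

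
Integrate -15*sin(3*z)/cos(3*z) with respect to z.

5*log(cos(3*z)) + C

Let u = cos(3*z), so du = (-3*sin(3*z)) dz.
Rewriting, the integral becomes 5·∫ 1/u du = 5·log(u).
Substituting back, u = cos(3*z).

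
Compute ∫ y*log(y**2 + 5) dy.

Let u = y**2 + 5, so du = (2*y) dy.
The integral becomes (1/2)·∫ log(u) du; integrate by parts with u′=log(u), dv′=du.

y**2*log(y**2 + 5)/2 - y**2/2 + 5*log(y**2 + 5)/2 + C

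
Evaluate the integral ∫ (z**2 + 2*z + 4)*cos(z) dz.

Use integration by parts with u = z**2 + 2*z + 4, dv = cos(z) dz, so v = sin(z).
Apply parts 2 times (tabular method): alternate signs, differentiate u down to 0, integrate dv up.

z**2*sin(z) + 2*z*sin(z) + 2*z*cos(z) + 2*sin(z) + 2*cos(z) + C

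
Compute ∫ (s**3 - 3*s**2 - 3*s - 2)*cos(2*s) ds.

s**3*sin(2*s)/2 - 3*s**2*sin(2*s)/2 + 3*s**2*cos(2*s)/4 - 9*s*sin(2*s)/4 - 3*s*cos(2*s)/2 - sin(2*s)/4 - 9*cos(2*s)/8 + C

Use integration by parts with u = s**3 - 3*s**2 - 3*s - 2, dv = cos(2*s) ds, so v = sin(2*s)/2.
Apply parts 3 times (tabular method): alternate signs, differentiate u down to 0, integrate dv up.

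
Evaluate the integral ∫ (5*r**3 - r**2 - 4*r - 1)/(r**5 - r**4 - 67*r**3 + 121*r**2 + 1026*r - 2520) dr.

Factor the denominator: (r - 6)*(r - 4)*(r - 3)*(r + 5)*(r + 7).
Partial-fraction decomposition: -1737/(2860*(r + 7)) + 631/(1584*(r + 5)) + 113/(240*(r - 3)) - 287/(198*(r - 4)) + 1019/(858*(r - 6)).
Integrate each term: A/(r−a) contributes A·log|r−a|.

1019*log(r - 6)/858 - 287*log(r - 4)/198 + 113*log(r - 3)/240 + 631*log(r + 5)/1584 - 1737*log(r + 7)/2860 + C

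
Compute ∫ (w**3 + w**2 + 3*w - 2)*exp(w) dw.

(w**3 - 2*w**2 + 7*w - 9)*exp(w) + C

Use integration by parts with u = w**3 + w**2 + 3*w - 2, dv = exp(w) dw, so v = exp(w).
Apply parts 3 times (tabular method): alternate signs, differentiate u down to 0, integrate dv up.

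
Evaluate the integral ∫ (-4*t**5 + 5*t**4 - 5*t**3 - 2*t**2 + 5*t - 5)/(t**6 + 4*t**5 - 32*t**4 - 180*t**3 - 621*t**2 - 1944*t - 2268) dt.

-3167*log(t - 7)/3770 - 25*log(t + 2)/52 + 737*log(t + 3)/270 - 38557*log(t + 6)/7020 + 473*log(t**2 + 9)/11310 + 19561*atan(t/3)/50895 + C

Factor the denominator: (t - 7)*(t + 2)*(t + 3)*(t + 6)*(t**2 + 9).
Partial-fraction decomposition: (1419*t + 19561)/(16965*(t**2 + 9)) - 38557/(7020*(t + 6)) + 737/(270*(t + 3)) - 25/(52*(t + 2)) - 3167/(3770*(t - 7)).
Integrate each term; A/(t−a) gives A·log|t−a|; the (Bt+D)/(t²+p²) term gives a log and an atan.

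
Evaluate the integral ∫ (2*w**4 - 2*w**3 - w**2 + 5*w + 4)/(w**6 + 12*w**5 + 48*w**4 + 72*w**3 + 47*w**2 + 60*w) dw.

log(w)/15 - 49*log(w + 3)/15 + 152*log(w + 4)/17 - 727*log(w + 5)/130 - 329*log(w**2 + 1)/4420 + 7*atan(w)/2210 + C

Factor the denominator: w*(w + 3)*(w + 4)*(w + 5)*(w**2 + 1).
Partial-fraction decomposition: -7*(47*w - 1)/(2210*(w**2 + 1)) - 727/(130*(w + 5)) + 152/(17*(w + 4)) - 49/(15*(w + 3)) + 1/(15*w).
Integrate each term; A/(w−a) gives A·log|w−a|; the (Bw+D)/(w²+p²) term gives a log and an atan.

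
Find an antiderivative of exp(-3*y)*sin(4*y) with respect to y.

Let I denote the integral. Integrate by parts with u = sin(4*y), dv = exp(-3*y) dy, so v = -exp(-3*y)/3: I = -exp(-3*y)*sin(4*y)/3 + (4/3)·∫ exp(-3*y)*cos(4*y) dy.
Apply parts again with u = cos(4*y), dv = exp(-3*y) dy: ∫ exp(-3*y)*cos(4*y) dy = -exp(-3*y)*cos(4*y)/3 − (4/3)·I. Substituting back brings back I: I = -exp(-3*y)*sin(4*y)/3 - 4*exp(-3*y)*cos(4*y)/9 − (16/9)·I.
Solving for I: (1 + 16/9)·I equals the remaining terms, so I = (9/25)·(-exp(-3*y)*sin(4*y)/3 - 4*exp(-3*y)*cos(4*y)/9).

-3*exp(-3*y)*sin(4*y)/25 - 4*exp(-3*y)*cos(4*y)/25 + C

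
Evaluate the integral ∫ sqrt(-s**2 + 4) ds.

Substitute s = 2·sin(θ), so ds = 2·cos(θ) dθ and the radical becomes sqrt(-s**2 + 4) = 2·cos(θ) by the Pythagorean identity.
Integrate the resulting trig expression in θ, then back-substitute θ = asin(s/2), sin(θ) = s/2, cos(θ) = sqrt(-s**2 + 4)/2 (absorbing any constant into C).

s*sqrt(-s**2 + 4)/2 + 2*asin(s/2) + C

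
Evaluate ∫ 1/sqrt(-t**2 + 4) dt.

asin(t/2) + C

Substitute t = 2·sin(θ), so dt = 2·cos(θ) dθ and the radical becomes sqrt(-t**2 + 4) = 2·cos(θ) by the Pythagorean identity.
Integrate the resulting trig expression in θ, then back-substitute θ = asin(t/2), sin(θ) = t/2, cos(θ) = sqrt(-t**2 + 4)/2 (absorbing any constant into C).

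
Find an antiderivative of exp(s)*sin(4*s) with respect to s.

Let I denote the integral. Integrate by parts with u = sin(4*s), dv = exp(s) ds, so v = exp(s): I = exp(s)*sin(4*s) − 4·∫ exp(s)*cos(4*s) ds.
Apply parts again with u = cos(4*s), dv = exp(s) ds: ∫ exp(s)*cos(4*s) ds = exp(s)*cos(4*s) + 4·I. Substituting back brings back I: I = exp(s)*sin(4*s) - 4*exp(s)*cos(4*s) − 16·I.
Solving for I: (1 + 16)·I equals the remaining terms, so I = (1/17)·(exp(s)*sin(4*s) - 4*exp(s)*cos(4*s)).

exp(s)*sin(4*s)/17 - 4*exp(s)*cos(4*s)/17 + C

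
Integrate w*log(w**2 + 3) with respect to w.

Let u = w**2 + 3, so du = (2*w) dw.
The integral becomes (1/2)·∫ log(u) du; integrate by parts with u′=log(u), dv′=du.

w**2*log(w**2 + 3)/2 - w**2/2 + 3*log(w**2 + 3)/2 + C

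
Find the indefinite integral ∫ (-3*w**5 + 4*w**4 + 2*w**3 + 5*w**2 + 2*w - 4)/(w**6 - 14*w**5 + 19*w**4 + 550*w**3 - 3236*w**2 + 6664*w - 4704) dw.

Factor the denominator: (w - 7)*(w - 6)*(w - 4)*(w - 2)**2*(w + 7).
Partial-fraction decomposition: -2291/(6237*(w + 7)) + 2819/(16200*(w - 2)) - 1/(90*(w - 2)**2) - 153/(22*(w - 4)) + 337/(8*(w - 6)) - 6646/(175*(w - 7)).
Integrate each term; A/(w−a) gives A·log|w−a|; A/(w−a)² gives −A/(w−a).

-6646*log(w - 7)/175 + 337*log(w - 6)/8 - 153*log(w - 4)/22 + 2819*log(w - 2)/16200 - 2291*log(w + 7)/6237 + 1/(90*w - 180) + C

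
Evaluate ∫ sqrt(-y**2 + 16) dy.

Substitute y = 4·sin(θ), so dy = 4·cos(θ) dθ and the radical becomes sqrt(-y**2 + 16) = 4·cos(θ) by the Pythagorean identity.
Integrate the resulting trig expression in θ, then back-substitute θ = asin(y/4), sin(θ) = y/4, cos(θ) = sqrt(-y**2 + 16)/4 (absorbing any constant into C).

y*sqrt(-y**2 + 16)/2 + 8*asin(y/4) + C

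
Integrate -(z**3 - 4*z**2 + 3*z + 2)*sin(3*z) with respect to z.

z**3*cos(3*z)/3 - z**2*sin(3*z)/3 - 4*z**2*cos(3*z)/3 + 8*z*sin(3*z)/9 + 7*z*cos(3*z)/9 - 7*sin(3*z)/27 + 26*cos(3*z)/27 + C

Use integration by parts with u = z**3 - 4*z**2 + 3*z + 2, dv = -sin(3*z) dz, so v = cos(3*z)/3.
Apply parts 3 times (tabular method): alternate signs, differentiate u down to 0, integrate dv up.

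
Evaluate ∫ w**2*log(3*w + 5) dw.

w**3*log(3*w + 5)/3 - w**3/9 + 5*w**2/18 - 25*w/27 + 125*log(3*w + 5)/81 + C

Use integration by parts with u = log(3*w + 5), dv = w**2 dw.
Then du = 3/(3*w + 5) dw and v = w**3/3.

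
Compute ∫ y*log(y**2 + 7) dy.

y**2*log(y**2 + 7)/2 - y**2/2 + 7*log(y**2 + 7)/2 + C

Let u = y**2 + 7, so du = (2*y) dy.
The integral becomes (1/2)·∫ log(u) du; integrate by parts with u′=log(u), dv′=du.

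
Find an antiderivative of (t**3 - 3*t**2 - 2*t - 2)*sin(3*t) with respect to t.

Use integration by parts with u = t**3 - 3*t**2 - 2*t - 2, dv = sin(3*t) dt, so v = -cos(3*t)/3.
Apply parts 3 times (tabular method): alternate signs, differentiate u down to 0, integrate dv up.

-t**3*cos(3*t)/3 + t**2*sin(3*t)/3 + t**2*cos(3*t) - 2*t*sin(3*t)/3 + 8*t*cos(3*t)/9 - 8*sin(3*t)/27 + 4*cos(3*t)/9 + C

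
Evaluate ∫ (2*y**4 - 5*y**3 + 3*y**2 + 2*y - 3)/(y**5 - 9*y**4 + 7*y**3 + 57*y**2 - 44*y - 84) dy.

649*log(y - 7)/288 - 57*log(y - 3)/80 + log(y - 2)/12 - 5*log(y + 1)/96 + 77*log(y + 2)/180 + C

Factor the denominator: (y - 7)*(y - 3)*(y - 2)*(y + 1)*(y + 2).
Partial-fraction decomposition: 77/(180*(y + 2)) - 5/(96*(y + 1)) + 1/(12*(y - 2)) - 57/(80*(y - 3)) + 649/(288*(y - 7)).
Integrate each term: A/(y−a) contributes A·log|y−a|.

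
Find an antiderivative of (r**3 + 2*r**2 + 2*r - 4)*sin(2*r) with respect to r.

-r**3*cos(2*r)/2 + 3*r**2*sin(2*r)/4 - r**2*cos(2*r) + r*sin(2*r) - r*cos(2*r)/4 + sin(2*r)/8 + 5*cos(2*r)/2 + C

Use integration by parts with u = r**3 + 2*r**2 + 2*r - 4, dv = sin(2*r) dr, so v = -cos(2*r)/2.
Apply parts 3 times (tabular method): alternate signs, differentiate u down to 0, integrate dv up.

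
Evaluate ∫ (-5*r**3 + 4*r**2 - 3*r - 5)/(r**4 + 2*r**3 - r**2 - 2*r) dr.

5*log(r)/2 - 3*log(r - 1)/2 + 7*log(r + 1)/2 - 19*log(r + 2)/2 + C

Factor the denominator: r*(r - 1)*(r + 1)*(r + 2).
Partial-fraction decomposition: -19/(2*(r + 2)) + 7/(2*(r + 1)) - 3/(2*(r - 1)) + 5/(2*r).
Integrate each term: A/(r−a) contributes A·log|r−a|.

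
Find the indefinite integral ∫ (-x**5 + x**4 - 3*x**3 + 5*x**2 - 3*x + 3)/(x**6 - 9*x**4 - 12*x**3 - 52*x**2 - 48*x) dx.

-log(x)/16 - 127*log(x - 4)/400 + 8*log(x + 1)/25 - 11*log(x + 3)/13 - 61*log(x**2 + 4)/1300 + 67*atan(x/2)/2600 + C

Factor the denominator: x*(x - 4)*(x + 1)*(x + 3)*(x**2 + 4).
Partial-fraction decomposition: -(122*x - 67)/(1300*(x**2 + 4)) - 11/(13*(x + 3)) + 8/(25*(x + 1)) - 127/(400*(x - 4)) - 1/(16*x).
Integrate each term; A/(x−a) gives A·log|x−a|; the (Bx+D)/(x²+p²) term gives a log and an atan.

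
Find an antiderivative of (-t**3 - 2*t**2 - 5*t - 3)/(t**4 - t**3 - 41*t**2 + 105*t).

-log(t)/35 - 203*log(t - 5)/120 + 21*log(t - 3)/20 - 277*log(t + 7)/840 + C

Factor the denominator: t*(t - 5)*(t - 3)*(t + 7).
Partial-fraction decomposition: -277/(840*(t + 7)) + 21/(20*(t - 3)) - 203/(120*(t - 5)) - 1/(35*t).
Integrate each term: A/(t−a) contributes A·log|t−a|.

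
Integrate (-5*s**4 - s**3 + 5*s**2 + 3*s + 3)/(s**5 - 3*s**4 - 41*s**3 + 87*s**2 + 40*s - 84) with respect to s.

Factor the denominator: (s - 7)*(s - 2)*(s - 1)*(s + 1)*(s + 6).
Partial-fraction decomposition: -6099/(3640*(s + 6)) - 1/(240*(s + 1)) + 5/(84*(s - 1)) + 59/(120*(s - 2)) - 12079/(3120*(s - 7)).
Integrate each term: A/(s−a) contributes A·log|s−a|.

-12079*log(s - 7)/3120 + 59*log(s - 2)/120 + 5*log(s - 1)/84 - log(s + 1)/240 - 6099*log(s + 6)/3640 + C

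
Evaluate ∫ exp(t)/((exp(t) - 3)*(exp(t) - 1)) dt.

Let u = e^t, du = e^t dt.
The integral becomes ∫ du/((u-1)(u-3)); decompose into partial fractions.

log(exp(t) - 3)/2 - log(exp(t) - 1)/2 + C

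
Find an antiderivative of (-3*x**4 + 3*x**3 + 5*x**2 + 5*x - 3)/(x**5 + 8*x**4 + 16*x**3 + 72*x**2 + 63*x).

-log(x)/21 + 3*log(x + 1)/20 - 2675*log(x + 7)/812 + 167*log(x**2 + 9)/1740 + 593*atan(x/3)/435 + C

Factor the denominator: x*(x + 1)*(x + 7)*(x**2 + 9).
Partial-fraction decomposition: (167*x + 3558)/(870*(x**2 + 9)) - 2675/(812*(x + 7)) + 3/(20*(x + 1)) - 1/(21*x).
Integrate each term; A/(x−a) gives A·log|x−a|; the (Bx+D)/(x²+p²) term gives a log and an atan.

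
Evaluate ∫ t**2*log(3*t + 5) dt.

t**3*log(3*t + 5)/3 - t**3/9 + 5*t**2/18 - 25*t/27 + 125*log(3*t + 5)/81 + C

Use integration by parts with u = log(3*t + 5), dv = t**2 dt.
Then du = 3/(3*t + 5) dt and v = t**3/3.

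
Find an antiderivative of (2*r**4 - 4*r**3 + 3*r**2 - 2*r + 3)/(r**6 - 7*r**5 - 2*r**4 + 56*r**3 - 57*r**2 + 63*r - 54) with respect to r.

Factor the denominator: (r - 6)*(r - 3)*(r - 1)*(r + 3)*(r**2 + 1).
Partial-fraction decomposition: -(6*r - 1)/(185*(r**2 + 1)) - 17/(120*(r + 3)) + 1/(40*(r - 1)) - 13/(60*(r - 3)) + 203/(555*(r - 6)).
Integrate each term; A/(r−a) gives A·log|r−a|; the (Br+D)/(r²+p²) term gives a log and an atan.

203*log(r - 6)/555 - 13*log(r - 3)/60 + log(r - 1)/40 - 17*log(r + 3)/120 - 3*log(r**2 + 1)/185 + atan(r)/185 + C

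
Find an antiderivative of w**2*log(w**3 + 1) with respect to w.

w**3*log(w**3 + 1)/3 - w**3/3 + log(w**3 + 1)/3 + C

Let u = w**3 + 1, so du = (3*w**2) dw.
The integral becomes (1/3)·∫ log(u) du; integrate by parts with u′=log(u), dv′=du.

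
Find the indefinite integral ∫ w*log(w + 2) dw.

Use integration by parts with u = log(w + 2), dv = w dw.
Then du = 1/(w + 2) dw and v = w**2/2.

w**2*log(w + 2)/2 - w**2/4 + w - 2*log(w + 2) + C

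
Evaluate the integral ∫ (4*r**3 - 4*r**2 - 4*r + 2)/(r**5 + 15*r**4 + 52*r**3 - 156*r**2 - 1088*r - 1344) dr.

Factor the denominator: (r - 4)*(r + 2)*(r + 4)*(r + 6)*(r + 7).
Partial-fraction decomposition: -1538/(165*(r + 7)) + 491/(40*(r + 6)) - 151/(48*(r + 4)) + 19/(120*(r + 2)) + 89/(2640*(r - 4)).
Integrate each term: A/(r−a) contributes A·log|r−a|.

89*log(r - 4)/2640 + 19*log(r + 2)/120 - 151*log(r + 4)/48 + 491*log(r + 6)/40 - 1538*log(r + 7)/165 + C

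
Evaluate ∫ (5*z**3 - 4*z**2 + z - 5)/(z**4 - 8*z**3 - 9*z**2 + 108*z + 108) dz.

16067*log(z - 6)/3969 - 15*log(z + 1)/98 + 179*log(z + 3)/162 - 937/(63*z - 378) + C

Factor the denominator: (z - 6)**2*(z + 1)*(z + 3).
Partial-fraction decomposition: 179/(162*(z + 3)) - 15/(98*(z + 1)) + 16067/(3969*(z - 6)) + 937/(63*(z - 6)**2).
Integrate each term; A/(z−a) gives A·log|z−a|; A/(z−a)² gives −A/(z−a).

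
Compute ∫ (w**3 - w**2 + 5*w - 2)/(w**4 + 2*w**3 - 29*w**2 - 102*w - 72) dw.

Factor the denominator: (w - 6)*(w + 1)*(w + 3)*(w + 4).
Partial-fraction decomposition: 17/(5*(w + 4)) - 53/(18*(w + 3)) + 3/(14*(w + 1)) + 104/(315*(w - 6)).
Integrate each term: A/(w−a) contributes A·log|w−a|.

104*log(w - 6)/315 + 3*log(w + 1)/14 - 53*log(w + 3)/18 + 17*log(w + 4)/5 + C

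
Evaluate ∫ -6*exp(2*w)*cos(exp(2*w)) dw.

-3*sin(exp(2*w)) + C

Let u = exp(2*w), so du = (2*exp(2*w)) dw.
Rewriting, the integral becomes -3·∫ cos(u) du = -3·sin(u).
Substituting back, u = exp(2*w).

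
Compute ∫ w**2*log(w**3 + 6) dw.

Let u = w**3 + 6, so du = (3*w**2) dw.
The integral becomes (1/3)·∫ log(u) du; integrate by parts with u′=log(u), dv′=du.

w**3*log(w**3 + 6)/3 - w**3/3 + 2*log(w**3 + 6) + C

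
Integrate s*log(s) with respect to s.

s**2*log(s)/2 - s**2/4 + C

Use integration by parts with u = log(s), dv = s ds.
Then du = 1/s ds and v = s**2/2.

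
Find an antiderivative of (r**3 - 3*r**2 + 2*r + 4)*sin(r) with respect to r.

Use integration by parts with u = r**3 - 3*r**2 + 2*r + 4, dv = sin(r) dr, so v = -cos(r).
Apply parts 3 times (tabular method): alternate signs, differentiate u down to 0, integrate dv up.

-r**3*cos(r) + 3*r**2*sin(r) + 3*r**2*cos(r) - 6*r*sin(r) + 4*r*cos(r) - 4*sin(r) - 10*cos(r) + C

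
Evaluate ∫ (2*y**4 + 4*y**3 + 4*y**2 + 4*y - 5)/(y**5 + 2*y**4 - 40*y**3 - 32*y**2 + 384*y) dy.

Factor the denominator: y*(y - 4)**2*(y + 4)*(y + 6).
Partial-fraction decomposition: 1843/(1200*(y + 6)) - 299/(512*(y + 4)) + 13583/(12800*(y - 4)) + 843/(320*(y - 4)**2) - 5/(384*y).
Integrate each term; A/(y−a) gives A·log|y−a|; A/(y−a)² gives −A/(y−a).

-5*log(y)/384 + 13583*log(y - 4)/12800 - 299*log(y + 4)/512 + 1843*log(y + 6)/1200 - 843/(320*y - 1280) + C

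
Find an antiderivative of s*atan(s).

s**2*atan(s)/2 - s/2 + atan(s)/2 + C

Use integration by parts with u = arctan(s), dv = s ds.
Then du = 1/(s**2 + 1) ds.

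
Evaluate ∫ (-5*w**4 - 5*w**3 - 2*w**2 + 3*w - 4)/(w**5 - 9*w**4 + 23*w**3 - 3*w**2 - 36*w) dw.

Factor the denominator: w*(w - 4)*(w - 3)**2*(w + 1).
Partial-fraction decomposition: -9/(80*(w + 1)) + 10973/(144*(w - 3)) + 553/(12*(w - 3)**2) - 406/(5*(w - 4)) + 1/(9*w).
Integrate each term; A/(w−a) gives A·log|w−a|; A/(w−a)² gives −A/(w−a).

log(w)/9 - 406*log(w - 4)/5 + 10973*log(w - 3)/144 - 9*log(w + 1)/80 - 553/(12*w - 36) + C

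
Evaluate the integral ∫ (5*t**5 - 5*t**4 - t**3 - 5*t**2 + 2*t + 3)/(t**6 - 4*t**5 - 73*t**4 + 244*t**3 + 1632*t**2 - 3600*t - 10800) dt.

-401469*log(t - 6)/30976 + 12263*log(t - 5)/770 + 253*log(t + 2)/5376 - 18757*log(t + 5)/3630 + 5037*log(t + 6)/704 - 10673/(352*t - 2112) + C

Factor the denominator: (t - 6)**2*(t - 5)*(t + 2)*(t + 5)*(t + 6).
Partial-fraction decomposition: 5037/(704*(t + 6)) - 18757/(3630*(t + 5)) + 253/(5376*(t + 2)) + 12263/(770*(t - 5)) - 401469/(30976*(t - 6)) + 10673/(352*(t - 6)**2).
Integrate each term; A/(t−a) gives A·log|t−a|; A/(t−a)² gives −A/(t−a).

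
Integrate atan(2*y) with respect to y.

Use integration by parts with u = arctan(2*y), dv = dy.
Then du = 2/(4*y**2 + 1) dy.

y*atan(2*y) - log(4*y**2 + 1)/4 + C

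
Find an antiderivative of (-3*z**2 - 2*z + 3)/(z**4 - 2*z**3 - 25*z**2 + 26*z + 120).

-41*log(z - 5)/63 + 3*log(z - 3)/7 - log(z + 2)/14 + 37*log(z + 4)/126 + C

Factor the denominator: (z - 5)*(z - 3)*(z + 2)*(z + 4).
Partial-fraction decomposition: 37/(126*(z + 4)) - 1/(14*(z + 2)) + 3/(7*(z - 3)) - 41/(63*(z - 5)).
Integrate each term: A/(z−a) contributes A·log|z−a|.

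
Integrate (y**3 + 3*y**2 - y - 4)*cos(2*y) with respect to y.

y**3*sin(2*y)/2 + 3*y**2*sin(2*y)/2 + 3*y**2*cos(2*y)/4 - 5*y*sin(2*y)/4 + 3*y*cos(2*y)/2 - 11*sin(2*y)/4 - 5*cos(2*y)/8 + C

Use integration by parts with u = y**3 + 3*y**2 - y - 4, dv = cos(2*y) dy, so v = sin(2*y)/2.
Apply parts 3 times (tabular method): alternate signs, differentiate u down to 0, integrate dv up.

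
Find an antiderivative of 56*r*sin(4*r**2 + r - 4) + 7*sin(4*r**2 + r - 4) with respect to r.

Let u = 4*r**2 + r - 4, so du = (8*r + 1) dr.
Rewriting, the integral becomes 7·∫ sin(u) du = 7·-cos(u).
Substituting back, u = 4*r**2 + r - 4.

-7*cos(4*r**2 + r - 4) + C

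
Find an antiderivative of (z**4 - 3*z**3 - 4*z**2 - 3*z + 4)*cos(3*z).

z**4*sin(3*z)/3 - z**3*sin(3*z) + 4*z**3*cos(3*z)/9 - 16*z**2*sin(3*z)/9 - z**2*cos(3*z) - z*sin(3*z)/3 - 32*z*cos(3*z)/27 + 140*sin(3*z)/81 - cos(3*z)/9 + C

Use integration by parts with u = z**4 - 3*z**3 - 4*z**2 - 3*z + 4, dv = cos(3*z) dz, so v = sin(3*z)/3.
Apply parts 4 times (tabular method): alternate signs, differentiate u down to 0, integrate dv up.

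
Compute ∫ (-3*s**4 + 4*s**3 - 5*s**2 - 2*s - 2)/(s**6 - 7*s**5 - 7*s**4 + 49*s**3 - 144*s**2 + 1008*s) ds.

-log(s)/504 - 3046*log(s - 7)/6699 + 301*log(s - 4)/1200 + 549*log(s + 4)/4400 + 529*log(s**2 + 9)/13050 - 233*atan(s/3)/2175 + C

Factor the denominator: s*(s - 7)*(s - 4)*(s + 4)*(s**2 + 9).
Partial-fraction decomposition: (529*s - 2097)/(6525*(s**2 + 9)) + 549/(4400*(s + 4)) + 301/(1200*(s - 4)) - 3046/(6699*(s - 7)) - 1/(504*s).
Integrate each term; A/(s−a) gives A·log|s−a|; the (Bs+D)/(s²+p²) term gives a log and an atan.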